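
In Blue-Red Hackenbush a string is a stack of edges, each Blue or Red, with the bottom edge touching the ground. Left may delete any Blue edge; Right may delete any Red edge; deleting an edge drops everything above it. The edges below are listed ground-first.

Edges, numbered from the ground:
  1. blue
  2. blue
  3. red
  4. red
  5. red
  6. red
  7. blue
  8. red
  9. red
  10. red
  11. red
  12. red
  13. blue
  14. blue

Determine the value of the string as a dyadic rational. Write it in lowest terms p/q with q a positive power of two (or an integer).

Prefix values for blue blue red red red red blue red red red red red blue blue via {L|R} + simplicity:
step 1: add blue to get b; options L={ 0 } R={  } => 1
step 2: add blue to get bb; options L={ 0 1 } R={  } => 2
step 3: add red to get bbr; options L={ 0 1 } R={ 2 } => 3/2
step 4: add red to get bbrr; options L={ 0 1 } R={ 3/2 2 } => 5/4
step 5: add red to get bbrrr; options L={ 0 1 } R={ 5/4 3/2 2 } => 9/8
step 6: add red to get bbrrrr; options L={ 0 1 } R={ 9/8 5/4 3/2 2 } => 17/16
step 7: add blue to get bbrrrrb; options L={ 0 1 17/16 } R={ 9/8 5/4 3/2 2 } => 35/32
step 8: add red to get bbrrrrbr; options L={ 0 1 17/16 } R={ 35/32 9/8 5/4 3/2 2 } => 69/64
step 9: add red to get bbrrrrbrr; options L={ 0 1 17/16 } R={ 69/64 35/32 9/8 5/4 3/2 2 } => 137/128
step 10: add red to get bbrrrrbrrr; options L={ 0 1 17/16 } R={ 137/128 69/64 35/32 9/8 5/4 3/2 2 } => 273/256
step 11: add red to get bbrrrrbrrrr; options L={ 0 1 17/16 } R={ 273/256 137/128 69/64 35/32 9/8 5/4 3/2 2 } => 545/512
step 12: add red to get bbrrrrbrrrrr; options L={ 0 1 17/16 } R={ 545/512 273/256 137/128 69/64 35/32 9/8 5/4 3/2 2 } => 1089/1024
step 13: add blue to get bbrrrrbrrrrrb; options L={ 0 1 17/16 1089/1024 } R={ 545/512 273/256 137/128 69/64 35/32 9/8 5/4 3/2 2 } => 2179/2048
step 14: add blue to get bbrrrrbrrrrrbb; options L={ 0 1 17/16 1089/1024 2179/2048 } R={ 545/512 273/256 137/128 69/64 35/32 9/8 5/4 3/2 2 } => 4359/4096

4359/4096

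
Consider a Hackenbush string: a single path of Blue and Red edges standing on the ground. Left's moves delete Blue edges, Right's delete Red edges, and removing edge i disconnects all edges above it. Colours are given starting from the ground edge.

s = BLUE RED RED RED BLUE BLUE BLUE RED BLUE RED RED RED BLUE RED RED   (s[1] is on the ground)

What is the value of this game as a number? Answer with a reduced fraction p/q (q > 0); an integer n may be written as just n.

Prefix values for BLUE RED RED RED BLUE BLUE BLUE RED BLUE RED RED RED BLUE RED RED via {L|R} + simplicity:
B: Left { 0 }, Right { — } -> simplest 1
BR: Left { 0 }, Right { 1 } -> simplest 1/2
BRR: Left { 0 }, Right { 1/2, 1 } -> simplest 1/4
BRRR: Left { 0 }, Right { 1/4, 1/2, 1 } -> simplest 1/8
BRRRB: Left { 0, 1/8 }, Right { 1/4, 1/2, 1 } -> simplest 3/16
BRRRBB: Left { 0, 1/8, 3/16 }, Right { 1/4, 1/2, 1 } -> simplest 7/32
BRRRBBB: Left { 0, 1/8, 3/16, 7/32 }, Right { 1/4, 1/2, 1 } -> simplest 15/64
BRRRBBBR: Left { 0, 1/8, 3/16, 7/32 }, Right { 15/64, 1/4, 1/2, 1 } -> simplest 29/128
BRRRBBBRB: Left { 0, 1/8, 3/16, 7/32, 29/128 }, Right { 15/64, 1/4, 1/2, 1 } -> simplest 59/256
BRRRBBBRBR: Left { 0, 1/8, 3/16, 7/32, 29/128 }, Right { 59/256, 15/64, 1/4, 1/2, 1 } -> simplest 117/512
BRRRBBBRBRR: Left { 0, 1/8, 3/16, 7/32, 29/128 }, Right { 117/512, 59/256, 15/64, 1/4, 1/2, 1 } -> simplest 233/1024
BRRRBBBRBRRR: Left { 0, 1/8, 3/16, 7/32, 29/128 }, Right { 233/1024, 117/512, 59/256, 15/64, 1/4, 1/2, 1 } -> simplest 465/2048
BRRRBBBRBRRRB: Left { 0, 1/8, 3/16, 7/32, 29/128, 465/2048 }, Right { 233/1024, 117/512, 59/256, 15/64, 1/4, 1/2, 1 } -> simplest 931/4096
BRRRBBBRBRRRBR: Left { 0, 1/8, 3/16, 7/32, 29/128, 465/2048 }, Right { 931/4096, 233/1024, 117/512, 59/256, 15/64, 1/4, 1/2, 1 } -> simplest 1861/8192
BRRRBBBRBRRRBRR: Left { 0, 1/8, 3/16, 7/32, 29/128, 465/2048 }, Right { 1861/8192, 931/4096, 233/1024, 117/512, 59/256, 15/64, 1/4, 1/2, 1 } -> simplest 3721/16384

3721/16384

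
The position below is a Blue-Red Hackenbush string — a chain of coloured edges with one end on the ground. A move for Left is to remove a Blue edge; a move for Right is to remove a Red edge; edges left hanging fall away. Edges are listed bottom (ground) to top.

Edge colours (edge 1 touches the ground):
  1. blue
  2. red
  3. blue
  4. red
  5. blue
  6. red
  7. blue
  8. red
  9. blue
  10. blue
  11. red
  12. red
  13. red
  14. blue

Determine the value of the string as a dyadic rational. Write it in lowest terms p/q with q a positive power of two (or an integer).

Recurse on prefixes of the 14-edge string blue red blue red blue red blue red blue blue red red red blue:
b: Left { 0 }, Right { (no moves) } so simplest 1
br: Left { 0 }, Right { 1 } so simplest 1/2
brb: Left { 0 1/2 }, Right { 1 } so simplest 3/4
brbr: Left { 0 1/2 }, Right { 3/4 1 } so simplest 5/8
brbrb: Left { 0 1/2 5/8 }, Right { 3/4 1 } so simplest 11/16
brbrbr: Left { 0 1/2 5/8 }, Right { 11/16 3/4 1 } so simplest 21/32
brbrbrb: Left { 0 1/2 5/8 21/32 }, Right { 11/16 3/4 1 } so simplest 43/64
brbrbrbr: Left { 0 1/2 5/8 21/32 }, Right { 43/64 11/16 3/4 1 } so simplest 85/128
brbrbrbrb: Left { 0 1/2 5/8 21/32 85/128 }, Right { 43/64 11/16 3/4 1 } so simplest 171/256
brbrbrbrbb: Left { 0 1/2 5/8 21/32 85/128 171/256 }, Right { 43/64 11/16 3/4 1 } so simplest 343/512
brbrbrbrbbr: Left { 0 1/2 5/8 21/32 85/128 171/256 }, Right { 343/512 43/64 11/16 3/4 1 } so simplest 685/1024
brbrbrbrbbrr: Left { 0 1/2 5/8 21/32 85/128 171/256 }, Right { 685/1024 343/512 43/64 11/16 3/4 1 } so simplest 1369/2048
brbrbrbrbbrrr: Left { 0 1/2 5/8 21/32 85/128 171/256 }, Right { 1369/2048 685/1024 343/512 43/64 11/16 3/4 1 } so simplest 2737/4096
brbrbrbrbbrrrb: Left { 0 1/2 5/8 21/32 85/128 171/256 2737/4096 }, Right { 1369/2048 685/1024 343/512 43/64 11/16 3/4 1 } so simplest 5475/8192

5475/8192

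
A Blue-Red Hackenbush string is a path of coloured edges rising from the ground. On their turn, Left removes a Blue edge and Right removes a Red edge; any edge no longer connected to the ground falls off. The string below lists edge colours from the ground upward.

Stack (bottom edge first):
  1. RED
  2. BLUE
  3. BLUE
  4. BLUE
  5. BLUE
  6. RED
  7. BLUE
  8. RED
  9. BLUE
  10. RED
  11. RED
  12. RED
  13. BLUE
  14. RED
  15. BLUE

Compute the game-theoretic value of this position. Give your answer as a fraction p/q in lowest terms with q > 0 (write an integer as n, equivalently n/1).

-1397/16384

v(R) = { · | 0 } — -1
v(RB) = { -1 | 0 } — -1/2
v(RBB) = { -1, -1/2 | 0 } — -1/4
v(RBBB) = { -1, -1/2, -1/4 | 0 } — -1/8
v(RBBBB) = { -1, -1/2, -1/4, -1/8 | 0 } — -1/16
v(RBBBBR) = { -1, -1/2, -1/4, -1/8 | -1/16, 0 } — -3/32
v(RBBBBRB) = { -1, -1/2, -1/4, -1/8, -3/32 | -1/16, 0 } — -5/64
v(RBBBBRBR) = { -1, -1/2, -1/4, -1/8, -3/32 | -5/64, -1/16, 0 } — -11/128
v(RBBBBRBRB) = { -1, -1/2, -1/4, -1/8, -3/32, -11/128 | -5/64, -1/16, 0 } — -21/256
v(RBBBBRBRBR) = { -1, -1/2, -1/4, -1/8, -3/32, -11/128 | -21/256, -5/64, -1/16, 0 } — -43/512
v(RBBBBRBRBRR) = { -1, -1/2, -1/4, -1/8, -3/32, -11/128 | -43/512, -21/256, -5/64, -1/16, 0 } — -87/1024
v(RBBBBRBRBRRR) = { -1, -1/2, -1/4, -1/8, -3/32, -11/128 | -87/1024, -43/512, -21/256, -5/64, -1/16, 0 } — -175/2048
v(RBBBBRBRBRRRB) = { -1, -1/2, -1/4, -1/8, -3/32, -11/128, -175/2048 | -87/1024, -43/512, -21/256, -5/64, -1/16, 0 } — -349/4096
v(RBBBBRBRBRRRBR) = { -1, -1/2, -1/4, -1/8, -3/32, -11/128, -175/2048 | -349/4096, -87/1024, -43/512, -21/256, -5/64, -1/16, 0 } — -699/8192
v(RBBBBRBRBRRRBRB) = { -1, -1/2, -1/4, -1/8, -3/32, -11/128, -175/2048, -699/8192 | -349/4096, -87/1024, -43/512, -21/256, -5/64, -1/16, 0 } — -1397/16384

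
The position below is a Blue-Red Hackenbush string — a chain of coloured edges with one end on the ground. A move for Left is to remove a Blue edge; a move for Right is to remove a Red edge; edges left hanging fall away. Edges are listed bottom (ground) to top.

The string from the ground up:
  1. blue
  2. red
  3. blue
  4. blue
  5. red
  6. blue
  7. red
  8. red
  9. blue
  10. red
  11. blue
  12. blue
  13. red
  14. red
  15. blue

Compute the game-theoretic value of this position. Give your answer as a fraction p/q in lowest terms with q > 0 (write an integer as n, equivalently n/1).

13491/16384

Prefix values for blue red blue blue red blue red red blue red blue blue red red blue via {L|R} + simplicity:
v_1 [b]  L=[0]  R=[—]  so 1
v_2 [br]  L=[0]  R=[1]  so 1/2
v_3 [brb]  L=[0 1/2]  R=[1]  so 3/4
v_4 [brbb]  L=[0 1/2 3/4]  R=[1]  so 7/8
v_5 [brbbr]  L=[0 1/2 3/4]  R=[7/8 1]  so 13/16
v_6 [brbbrb]  L=[0 1/2 3/4 13/16]  R=[7/8 1]  so 27/32
v_7 [brbbrbr]  L=[0 1/2 3/4 13/16]  R=[27/32 7/8 1]  so 53/64
v_8 [brbbrbrr]  L=[0 1/2 3/4 13/16]  R=[53/64 27/32 7/8 1]  so 105/128
v_9 [brbbrbrrb]  L=[0 1/2 3/4 13/16 105/128]  R=[53/64 27/32 7/8 1]  so 211/256
v_10 [brbbrbrrbr]  L=[0 1/2 3/4 13/16 105/128]  R=[211/256 53/64 27/32 7/8 1]  so 421/512
v_11 [brbbrbrrbrb]  L=[0 1/2 3/4 13/16 105/128 421/512]  R=[211/256 53/64 27/32 7/8 1]  so 843/1024
v_12 [brbbrbrrbrbb]  L=[0 1/2 3/4 13/16 105/128 421/512 843/1024]  R=[211/256 53/64 27/32 7/8 1]  so 1687/2048
v_13 [brbbrbrrbrbbr]  L=[0 1/2 3/4 13/16 105/128 421/512 843/1024]  R=[1687/2048 211/256 53/64 27/32 7/8 1]  so 3373/4096
v_14 [brbbrbrrbrbbrr]  L=[0 1/2 3/4 13/16 105/128 421/512 843/1024]  R=[3373/4096 1687/2048 211/256 53/64 27/32 7/8 1]  so 6745/8192
v_15 [brbbrbrrbrbbrrb]  L=[0 1/2 3/4 13/16 105/128 421/512 843/1024 6745/8192]  R=[3373/4096 1687/2048 211/256 53/64 27/32 7/8 1]  so 13491/16384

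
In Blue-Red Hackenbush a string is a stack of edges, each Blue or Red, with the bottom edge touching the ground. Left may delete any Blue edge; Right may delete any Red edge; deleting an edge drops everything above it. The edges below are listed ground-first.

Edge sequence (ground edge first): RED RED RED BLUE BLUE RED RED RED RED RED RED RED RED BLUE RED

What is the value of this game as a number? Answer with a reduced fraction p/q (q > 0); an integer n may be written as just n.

-10235/4096

step 1: add RED to get R; options L={  } R={ 0 } => -1
step 2: add RED to get RR; options L={  } R={ -1; 0 } => -2
step 3: add RED to get RRR; options L={  } R={ -2; -1; 0 } => -3
step 4: add BLUE to get RRRB; options L={ -3 } R={ -2; -1; 0 } => -5/2
step 5: add BLUE to get RRRBB; options L={ -3; -5/2 } R={ -2; -1; 0 } => -9/4
step 6: add RED to get RRRBBR; options L={ -3; -5/2 } R={ -9/4; -2; -1; 0 } => -19/8
step 7: add RED to get RRRBBRR; options L={ -3; -5/2 } R={ -19/8; -9/4; -2; -1; 0 } => -39/16
step 8: add RED to get RRRBBRRR; options L={ -3; -5/2 } R={ -39/16; -19/8; -9/4; -2; -1; 0 } => -79/32
step 9: add RED to get RRRBBRRRR; options L={ -3; -5/2 } R={ -79/32; -39/16; -19/8; -9/4; -2; -1; 0 } => -159/64
step 10: add RED to get RRRBBRRRRR; options L={ -3; -5/2 } R={ -159/64; -79/32; -39/16; -19/8; -9/4; -2; -1; 0 } => -319/128
step 11: add RED to get RRRBBRRRRRR; options L={ -3; -5/2 } R={ -319/128; -159/64; -79/32; -39/16; -19/8; -9/4; -2; -1; 0 } => -639/256
step 12: add RED to get RRRBBRRRRRRR; options L={ -3; -5/2 } R={ -639/256; -319/128; -159/64; -79/32; -39/16; -19/8; -9/4; -2; -1; 0 } => -1279/512
step 13: add RED to get RRRBBRRRRRRRR; options L={ -3; -5/2 } R={ -1279/512; -639/256; -319/128; -159/64; -79/32; -39/16; -19/8; -9/4; -2; -1; 0 } => -2559/1024
step 14: add BLUE to get RRRBBRRRRRRRRB; options L={ -3; -5/2; -2559/1024 } R={ -1279/512; -639/256; -319/128; -159/64; -79/32; -39/16; -19/8; -9/4; -2; -1; 0 } => -5117/2048
step 15: add RED to get RRRBBRRRRRRRRBR; options L={ -3; -5/2; -2559/1024 } R={ -5117/2048; -1279/512; -639/256; -319/128; -159/64; -79/32; -39/16; -19/8; -9/4; -2; -1; 0 } => -10235/4096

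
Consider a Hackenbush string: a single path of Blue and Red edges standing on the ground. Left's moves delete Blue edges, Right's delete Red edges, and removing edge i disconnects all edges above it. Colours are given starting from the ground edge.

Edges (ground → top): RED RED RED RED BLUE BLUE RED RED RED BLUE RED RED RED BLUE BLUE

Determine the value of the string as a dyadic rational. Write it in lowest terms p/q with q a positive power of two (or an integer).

step 1: add RED to get R; options L={ none } R={ 0 } so -1
step 2: add RED to get RR; options L={ none } R={ -1,0 } so -2
step 3: add RED to get RRR; options L={ none } R={ -2,-1,0 } so -3
step 4: add RED to get RRRR; options L={ none } R={ -3,-2,-1,0 } so -4
step 5: add BLUE to get RRRRB; options L={ -4 } R={ -3,-2,-1,0 } so -7/2
step 6: add BLUE to get RRRRBB; options L={ -4,-7/2 } R={ -3,-2,-1,0 } so -13/4
step 7: add RED to get RRRRBBR; options L={ -4,-7/2 } R={ -13/4,-3,-2,-1,0 } so -27/8
step 8: add RED to get RRRRBBRR; options L={ -4,-7/2 } R={ -27/8,-13/4,-3,-2,-1,0 } so -55/16
step 9: add RED to get RRRRBBRRR; options L={ -4,-7/2 } R={ -55/16,-27/8,-13/4,-3,-2,-1,0 } so -111/32
step 10: add BLUE to get RRRRBBRRRB; options L={ -4,-7/2,-111/32 } R={ -55/16,-27/8,-13/4,-3,-2,-1,0 } so -221/64
step 11: add RED to get RRRRBBRRRBR; options L={ -4,-7/2,-111/32 } R={ -221/64,-55/16,-27/8,-13/4,-3,-2,-1,0 } so -443/128
step 12: add RED to get RRRRBBRRRBRR; options L={ -4,-7/2,-111/32 } R={ -443/128,-221/64,-55/16,-27/8,-13/4,-3,-2,-1,0 } so -887/256
step 13: add RED to get RRRRBBRRRBRRR; options L={ -4,-7/2,-111/32 } R={ -887/256,-443/128,-221/64,-55/16,-27/8,-13/4,-3,-2,-1,0 } so -1775/512
step 14: add BLUE to get RRRRBBRRRBRRRB; options L={ -4,-7/2,-111/32,-1775/512 } R={ -887/256,-443/128,-221/64,-55/16,-27/8,-13/4,-3,-2,-1,0 } so -3549/1024
step 15: add BLUE to get RRRRBBRRRBRRRBB; options L={ -4,-7/2,-111/32,-1775/512,-3549/1024 } R={ -887/256,-443/128,-221/64,-55/16,-27/8,-13/4,-3,-2,-1,0 } so -7097/2048

-7097/2048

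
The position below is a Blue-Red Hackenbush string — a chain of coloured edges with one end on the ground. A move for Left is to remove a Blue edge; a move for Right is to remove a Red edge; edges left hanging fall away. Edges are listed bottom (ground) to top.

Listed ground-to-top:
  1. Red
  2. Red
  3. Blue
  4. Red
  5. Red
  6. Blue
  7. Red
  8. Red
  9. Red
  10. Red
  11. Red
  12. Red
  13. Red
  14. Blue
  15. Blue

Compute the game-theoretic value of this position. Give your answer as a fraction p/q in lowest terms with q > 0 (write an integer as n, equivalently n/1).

edge 1 of 15 (Red): {  | 0 } ⇒ -1
edge 2 of 15 (Red): {  | -1; 0 } ⇒ -2
edge 3 of 15 (Blue): { -2 | -1; 0 } ⇒ -3/2
edge 4 of 15 (Red): { -2 | -3/2; -1; 0 } ⇒ -7/4
edge 5 of 15 (Red): { -2 | -7/4; -3/2; -1; 0 } ⇒ -15/8
edge 6 of 15 (Blue): { -2; -15/8 | -7/4; -3/2; -1; 0 } ⇒ -29/16
edge 7 of 15 (Red): { -2; -15/8 | -29/16; -7/4; -3/2; -1; 0 } ⇒ -59/32
edge 8 of 15 (Red): { -2; -15/8 | -59/32; -29/16; -7/4; -3/2; -1; 0 } ⇒ -119/64
edge 9 of 15 (Red): { -2; -15/8 | -119/64; -59/32; -29/16; -7/4; -3/2; -1; 0 } ⇒ -239/128
edge 10 of 15 (Red): { -2; -15/8 | -239/128; -119/64; -59/32; -29/16; -7/4; -3/2; -1; 0 } ⇒ -479/256
edge 11 of 15 (Red): { -2; -15/8 | -479/256; -239/128; -119/64; -59/32; -29/16; -7/4; -3/2; -1; 0 } ⇒ -959/512
edge 12 of 15 (Red): { -2; -15/8 | -959/512; -479/256; -239/128; -119/64; -59/32; -29/16; -7/4; -3/2; -1; 0 } ⇒ -1919/1024
edge 13 of 15 (Red): { -2; -15/8 | -1919/1024; -959/512; -479/256; -239/128; -119/64; -59/32; -29/16; -7/4; -3/2; -1; 0 } ⇒ -3839/2048
edge 14 of 15 (Blue): { -2; -15/8; -3839/2048 | -1919/1024; -959/512; -479/256; -239/128; -119/64; -59/32; -29/16; -7/4; -3/2; -1; 0 } ⇒ -7677/4096
edge 15 of 15 (Blue): { -2; -15/8; -3839/2048; -7677/4096 | -1919/1024; -959/512; -479/256; -239/128; -119/64; -59/32; -29/16; -7/4; -3/2; -1; 0 } ⇒ -15353/8192

-15353/8192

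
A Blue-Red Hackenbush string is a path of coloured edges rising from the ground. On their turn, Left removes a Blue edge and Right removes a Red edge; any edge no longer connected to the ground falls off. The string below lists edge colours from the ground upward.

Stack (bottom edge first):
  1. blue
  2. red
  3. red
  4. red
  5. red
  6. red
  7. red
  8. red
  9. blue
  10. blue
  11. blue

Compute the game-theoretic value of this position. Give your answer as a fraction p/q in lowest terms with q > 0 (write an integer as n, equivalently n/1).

Prefix values for blue red red red red red red red blue blue blue via {L|R} + simplicity:
1 of 11 · b · max L 0 · min R +∞ = 1
2 of 11 · br · max L 0 · min R 1 = 1/2
3 of 11 · brr · max L 0 · min R 1/2 = 1/4
4 of 11 · brrr · max L 0 · min R 1/4 = 1/8
5 of 11 · brrrr · max L 0 · min R 1/8 = 1/16
6 of 11 · brrrrr · max L 0 · min R 1/16 = 1/32
7 of 11 · brrrrrr · max L 0 · min R 1/32 = 1/64
8 of 11 · brrrrrrr · max L 0 · min R 1/64 = 1/128
9 of 11 · brrrrrrrb · max L 1/128 · min R 1/64 = 3/256
10 of 11 · brrrrrrrbb · max L 3/256 · min R 1/64 = 7/512
11 of 11 · brrrrrrrbbb · max L 7/512 · min R 1/64 = 15/1024

15/1024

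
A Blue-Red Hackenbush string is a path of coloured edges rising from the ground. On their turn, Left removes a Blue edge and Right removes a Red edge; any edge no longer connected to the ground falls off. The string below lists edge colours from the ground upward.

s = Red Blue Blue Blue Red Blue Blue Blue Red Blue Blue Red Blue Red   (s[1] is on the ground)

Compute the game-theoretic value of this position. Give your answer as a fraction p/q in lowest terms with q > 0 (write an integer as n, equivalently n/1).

step 1: add Red to get R; options L={ · } R={ 0 } -> -1
step 2: add Blue to get RB; options L={ -1 } R={ 0 } -> -1/2
step 3: add Blue to get RBB; options L={ -1; -1/2 } R={ 0 } -> -1/4
step 4: add Blue to get RBBB; options L={ -1; -1/2; -1/4 } R={ 0 } -> -1/8
step 5: add Red to get RBBBR; options L={ -1; -1/2; -1/4 } R={ -1/8; 0 } -> -3/16
step 6: add Blue to get RBBBRB; options L={ -1; -1/2; -1/4; -3/16 } R={ -1/8; 0 } -> -5/32
step 7: add Blue to get RBBBRBB; options L={ -1; -1/2; -1/4; -3/16; -5/32 } R={ -1/8; 0 } -> -9/64
step 8: add Blue to get RBBBRBBB; options L={ -1; -1/2; -1/4; -3/16; -5/32; -9/64 } R={ -1/8; 0 } -> -17/128
step 9: add Red to get RBBBRBBBR; options L={ -1; -1/2; -1/4; -3/16; -5/32; -9/64 } R={ -17/128; -1/8; 0 } -> -35/256
step 10: add Blue to get RBBBRBBBRB; options L={ -1; -1/2; -1/4; -3/16; -5/32; -9/64; -35/256 } R={ -17/128; -1/8; 0 } -> -69/512
step 11: add Blue to get RBBBRBBBRBB; options L={ -1; -1/2; -1/4; -3/16; -5/32; -9/64; -35/256; -69/512 } R={ -17/128; -1/8; 0 } -> -137/1024
step 12: add Red to get RBBBRBBBRBBR; options L={ -1; -1/2; -1/4; -3/16; -5/32; -9/64; -35/256; -69/512 } R={ -137/1024; -17/128; -1/8; 0 } -> -275/2048
step 13: add Blue to get RBBBRBBBRBBRB; options L={ -1; -1/2; -1/4; -3/16; -5/32; -9/64; -35/256; -69/512; -275/2048 } R={ -137/1024; -17/128; -1/8; 0 } -> -549/4096
step 14: add Red to get RBBBRBBBRBBRBR; options L={ -1; -1/2; -1/4; -3/16; -5/32; -9/64; -35/256; -69/512; -275/2048 } R={ -549/4096; -137/1024; -17/128; -1/8; 0 } -> -1099/8192

-1099/8192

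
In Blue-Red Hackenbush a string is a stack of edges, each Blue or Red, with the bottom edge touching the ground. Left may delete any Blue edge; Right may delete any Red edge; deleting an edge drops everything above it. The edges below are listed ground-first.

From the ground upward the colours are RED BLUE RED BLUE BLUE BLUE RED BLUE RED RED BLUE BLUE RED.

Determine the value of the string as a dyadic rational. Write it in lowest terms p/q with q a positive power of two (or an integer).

-2227/4096

Build g(s[:k]) for k = 1..13, string s = RED BLUE RED BLUE BLUE BLUE RED BLUE RED RED BLUE BLUE RED.
g_1 [R]  L=[none]  R=[0]  ⇒ -1
g_2 [RB]  L=[-1]  R=[0]  ⇒ -1/2
g_3 [RBR]  L=[-1]  R=[-1/2; 0]  ⇒ -3/4
g_4 [RBRB]  L=[-1; -3/4]  R=[-1/2; 0]  ⇒ -5/8
g_5 [RBRBB]  L=[-1; -3/4; -5/8]  R=[-1/2; 0]  ⇒ -9/16
g_6 [RBRBBB]  L=[-1; -3/4; -5/8; -9/16]  R=[-1/2; 0]  ⇒ -17/32
g_7 [RBRBBBR]  L=[-1; -3/4; -5/8; -9/16]  R=[-17/32; -1/2; 0]  ⇒ -35/64
g_8 [RBRBBBRB]  L=[-1; -3/4; -5/8; -9/16; -35/64]  R=[-17/32; -1/2; 0]  ⇒ -69/128
g_9 [RBRBBBRBR]  L=[-1; -3/4; -5/8; -9/16; -35/64]  R=[-69/128; -17/32; -1/2; 0]  ⇒ -139/256
g_10 [RBRBBBRBRR]  L=[-1; -3/4; -5/8; -9/16; -35/64]  R=[-139/256; -69/128; -17/32; -1/2; 0]  ⇒ -279/512
g_11 [RBRBBBRBRRB]  L=[-1; -3/4; -5/8; -9/16; -35/64; -279/512]  R=[-139/256; -69/128; -17/32; -1/2; 0]  ⇒ -557/1024
g_12 [RBRBBBRBRRBB]  L=[-1; -3/4; -5/8; -9/16; -35/64; -279/512; -557/1024]  R=[-139/256; -69/128; -17/32; -1/2; 0]  ⇒ -1113/2048
g_13 [RBRBBBRBRRBBR]  L=[-1; -3/4; -5/8; -9/16; -35/64; -279/512; -557/1024]  R=[-1113/2048; -139/256; -69/128; -17/32; -1/2; 0]  ⇒ -2227/4096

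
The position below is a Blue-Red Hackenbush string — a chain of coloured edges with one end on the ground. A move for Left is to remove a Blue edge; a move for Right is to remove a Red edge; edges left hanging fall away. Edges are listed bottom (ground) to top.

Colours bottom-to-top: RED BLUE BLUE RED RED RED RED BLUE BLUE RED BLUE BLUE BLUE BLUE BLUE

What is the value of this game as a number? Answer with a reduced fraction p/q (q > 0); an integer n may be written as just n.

-7745/16384

Build val(s[:k]) for k = 1..15, string s = RED BLUE BLUE RED RED RED RED BLUE BLUE RED BLUE BLUE BLUE BLUE BLUE.
edge 1 of 15 (RED): { — | 0 } = -1
edge 2 of 15 (BLUE): { -1 | 0 } = -1/2
edge 3 of 15 (BLUE): { -1 -1/2 | 0 } = -1/4
edge 4 of 15 (RED): { -1 -1/2 | -1/4 0 } = -3/8
edge 5 of 15 (RED): { -1 -1/2 | -3/8 -1/4 0 } = -7/16
edge 6 of 15 (RED): { -1 -1/2 | -7/16 -3/8 -1/4 0 } = -15/32
edge 7 of 15 (RED): { -1 -1/2 | -15/32 -7/16 -3/8 -1/4 0 } = -31/64
edge 8 of 15 (BLUE): { -1 -1/2 -31/64 | -15/32 -7/16 -3/8 -1/4 0 } = -61/128
edge 9 of 15 (BLUE): { -1 -1/2 -31/64 -61/128 | -15/32 -7/16 -3/8 -1/4 0 } = -121/256
edge 10 of 15 (RED): { -1 -1/2 -31/64 -61/128 | -121/256 -15/32 -7/16 -3/8 -1/4 0 } = -243/512
edge 11 of 15 (BLUE): { -1 -1/2 -31/64 -61/128 -243/512 | -121/256 -15/32 -7/16 -3/8 -1/4 0 } = -485/1024
edge 12 of 15 (BLUE): { -1 -1/2 -31/64 -61/128 -243/512 -485/1024 | -121/256 -15/32 -7/16 -3/8 -1/4 0 } = -969/2048
edge 13 of 15 (BLUE): { -1 -1/2 -31/64 -61/128 -243/512 -485/1024 -969/2048 | -121/256 -15/32 -7/16 -3/8 -1/4 0 } = -1937/4096
edge 14 of 15 (BLUE): { -1 -1/2 -31/64 -61/128 -243/512 -485/1024 -969/2048 -1937/4096 | -121/256 -15/32 -7/16 -3/8 -1/4 0 } = -3873/8192
edge 15 of 15 (BLUE): { -1 -1/2 -31/64 -61/128 -243/512 -485/1024 -969/2048 -1937/4096 -3873/8192 | -121/256 -15/32 -7/16 -3/8 -1/4 0 } = -7745/16384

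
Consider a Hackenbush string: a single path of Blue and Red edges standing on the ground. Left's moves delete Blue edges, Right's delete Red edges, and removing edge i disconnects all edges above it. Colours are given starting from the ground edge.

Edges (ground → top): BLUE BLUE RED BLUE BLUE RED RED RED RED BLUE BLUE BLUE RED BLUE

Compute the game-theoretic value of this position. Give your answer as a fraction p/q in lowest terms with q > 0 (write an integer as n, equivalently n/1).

edge 1 of 14 (BLUE): { 0 | — } ⇒ 1
edge 2 of 14 (BLUE): { 0 1 | — } ⇒ 2
edge 3 of 14 (RED): { 0 1 | 2 } ⇒ 3/2
edge 4 of 14 (BLUE): { 0 1 3/2 | 2 } ⇒ 7/4
edge 5 of 14 (BLUE): { 0 1 3/2 7/4 | 2 } ⇒ 15/8
edge 6 of 14 (RED): { 0 1 3/2 7/4 | 15/8 2 } ⇒ 29/16
edge 7 of 14 (RED): { 0 1 3/2 7/4 | 29/16 15/8 2 } ⇒ 57/32
edge 8 of 14 (RED): { 0 1 3/2 7/4 | 57/32 29/16 15/8 2 } ⇒ 113/64
edge 9 of 14 (RED): { 0 1 3/2 7/4 | 113/64 57/32 29/16 15/8 2 } ⇒ 225/128
edge 10 of 14 (BLUE): { 0 1 3/2 7/4 225/128 | 113/64 57/32 29/16 15/8 2 } ⇒ 451/256
edge 11 of 14 (BLUE): { 0 1 3/2 7/4 225/128 451/256 | 113/64 57/32 29/16 15/8 2 } ⇒ 903/512
edge 12 of 14 (BLUE): { 0 1 3/2 7/4 225/128 451/256 903/512 | 113/64 57/32 29/16 15/8 2 } ⇒ 1807/1024
edge 13 of 14 (RED): { 0 1 3/2 7/4 225/128 451/256 903/512 | 1807/1024 113/64 57/32 29/16 15/8 2 } ⇒ 3613/2048
edge 14 of 14 (BLUE): { 0 1 3/2 7/4 225/128 451/256 903/512 3613/2048 | 1807/1024 113/64 57/32 29/16 15/8 2 } ⇒ 7227/4096

7227/4096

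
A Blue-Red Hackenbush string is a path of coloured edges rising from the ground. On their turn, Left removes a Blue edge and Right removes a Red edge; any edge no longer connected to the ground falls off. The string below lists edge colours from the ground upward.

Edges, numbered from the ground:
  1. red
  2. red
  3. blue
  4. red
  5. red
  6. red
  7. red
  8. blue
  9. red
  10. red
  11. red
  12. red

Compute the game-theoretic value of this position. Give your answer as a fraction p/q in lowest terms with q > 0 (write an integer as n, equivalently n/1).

-2015/1024

Recurse on prefixes of the 12-edge string red red blue red red red red blue red red red red:
r: Left { ∅ }, Right { 0 } so simplest -1
rr: Left { ∅ }, Right { -1, 0 } so simplest -2
rrb: Left { -2 }, Right { -1, 0 } so simplest -3/2
rrbr: Left { -2 }, Right { -3/2, -1, 0 } so simplest -7/4
rrbrr: Left { -2 }, Right { -7/4, -3/2, -1, 0 } so simplest -15/8
rrbrrr: Left { -2 }, Right { -15/8, -7/4, -3/2, -1, 0 } so simplest -31/16
rrbrrrr: Left { -2 }, Right { -31/16, -15/8, -7/4, -3/2, -1, 0 } so simplest -63/32
rrbrrrrb: Left { -2, -63/32 }, Right { -31/16, -15/8, -7/4, -3/2, -1, 0 } so simplest -125/64
rrbrrrrbr: Left { -2, -63/32 }, Right { -125/64, -31/16, -15/8, -7/4, -3/2, -1, 0 } so simplest -251/128
rrbrrrrbrr: Left { -2, -63/32 }, Right { -251/128, -125/64, -31/16, -15/8, -7/4, -3/2, -1, 0 } so simplest -503/256
rrbrrrrbrrr: Left { -2, -63/32 }, Right { -503/256, -251/128, -125/64, -31/16, -15/8, -7/4, -3/2, -1, 0 } so simplest -1007/512
rrbrrrrbrrrr: Left { -2, -63/32 }, Right { -1007/512, -503/256, -251/128, -125/64, -31/16, -15/8, -7/4, -3/2, -1, 0 } so simplest -2015/1024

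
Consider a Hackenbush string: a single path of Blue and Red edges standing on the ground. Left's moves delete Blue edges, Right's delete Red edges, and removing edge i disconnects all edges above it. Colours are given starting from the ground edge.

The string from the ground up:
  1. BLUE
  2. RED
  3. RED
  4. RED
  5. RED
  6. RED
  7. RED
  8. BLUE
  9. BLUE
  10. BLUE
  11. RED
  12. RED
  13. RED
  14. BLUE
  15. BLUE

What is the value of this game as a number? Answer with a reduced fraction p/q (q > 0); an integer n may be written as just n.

step 1: add BLUE to get B; options L={ 0 } R={ ∅ } ⇒ 1
step 2: add RED to get BR; options L={ 0 } R={ 1 } ⇒ 1/2
step 3: add RED to get BRR; options L={ 0 } R={ 1/2,1 } ⇒ 1/4
step 4: add RED to get BRRR; options L={ 0 } R={ 1/4,1/2,1 } ⇒ 1/8
step 5: add RED to get BRRRR; options L={ 0 } R={ 1/8,1/4,1/2,1 } ⇒ 1/16
step 6: add RED to get BRRRRR; options L={ 0 } R={ 1/16,1/8,1/4,1/2,1 } ⇒ 1/32
step 7: add RED to get BRRRRRR; options L={ 0 } R={ 1/32,1/16,1/8,1/4,1/2,1 } ⇒ 1/64
step 8: add BLUE to get BRRRRRRB; options L={ 0,1/64 } R={ 1/32,1/16,1/8,1/4,1/2,1 } ⇒ 3/128
step 9: add BLUE to get BRRRRRRBB; options L={ 0,1/64,3/128 } R={ 1/32,1/16,1/8,1/4,1/2,1 } ⇒ 7/256
step 10: add BLUE to get BRRRRRRBBB; options L={ 0,1/64,3/128,7/256 } R={ 1/32,1/16,1/8,1/4,1/2,1 } ⇒ 15/512
step 11: add RED to get BRRRRRRBBBR; options L={ 0,1/64,3/128,7/256 } R={ 15/512,1/32,1/16,1/8,1/4,1/2,1 } ⇒ 29/1024
step 12: add RED to get BRRRRRRBBBRR; options L={ 0,1/64,3/128,7/256 } R={ 29/1024,15/512,1/32,1/16,1/8,1/4,1/2,1 } ⇒ 57/2048
step 13: add RED to get BRRRRRRBBBRRR; options L={ 0,1/64,3/128,7/256 } R={ 57/2048,29/1024,15/512,1/32,1/16,1/8,1/4,1/2,1 } ⇒ 113/4096
step 14: add BLUE to get BRRRRRRBBBRRRB; options L={ 0,1/64,3/128,7/256,113/4096 } R={ 57/2048,29/1024,15/512,1/32,1/16,1/8,1/4,1/2,1 } ⇒ 227/8192
step 15: add BLUE to get BRRRRRRBBBRRRBB; options L={ 0,1/64,3/128,7/256,113/4096,227/8192 } R={ 57/2048,29/1024,15/512,1/32,1/16,1/8,1/4,1/2,1 } ⇒ 455/16384

455/16384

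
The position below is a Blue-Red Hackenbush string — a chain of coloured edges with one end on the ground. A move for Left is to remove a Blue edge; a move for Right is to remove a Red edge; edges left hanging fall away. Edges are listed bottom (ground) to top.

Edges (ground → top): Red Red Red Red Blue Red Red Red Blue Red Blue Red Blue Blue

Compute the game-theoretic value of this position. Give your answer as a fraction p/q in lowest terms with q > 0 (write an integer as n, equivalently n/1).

value_1 [R]  L=[∅]  R=[0]  so -1
value_2 [RR]  L=[∅]  R=[-1, 0]  so -2
value_3 [RRR]  L=[∅]  R=[-2, -1, 0]  so -3
value_4 [RRRR]  L=[∅]  R=[-3, -2, -1, 0]  so -4
value_5 [RRRRB]  L=[-4]  R=[-3, -2, -1, 0]  so -7/2
value_6 [RRRRBR]  L=[-4]  R=[-7/2, -3, -2, -1, 0]  so -15/4
value_7 [RRRRBRR]  L=[-4]  R=[-15/4, -7/2, -3, -2, -1, 0]  so -31/8
value_8 [RRRRBRRR]  L=[-4]  R=[-31/8, -15/4, -7/2, -3, -2, -1, 0]  so -63/16
value_9 [RRRRBRRRB]  L=[-4, -63/16]  R=[-31/8, -15/4, -7/2, -3, -2, -1, 0]  so -125/32
value_10 [RRRRBRRRBR]  L=[-4, -63/16]  R=[-125/32, -31/8, -15/4, -7/2, -3, -2, -1, 0]  so -251/64
value_11 [RRRRBRRRBRB]  L=[-4, -63/16, -251/64]  R=[-125/32, -31/8, -15/4, -7/2, -3, -2, -1, 0]  so -501/128
value_12 [RRRRBRRRBRBR]  L=[-4, -63/16, -251/64]  R=[-501/128, -125/32, -31/8, -15/4, -7/2, -3, -2, -1, 0]  so -1003/256
value_13 [RRRRBRRRBRBRB]  L=[-4, -63/16, -251/64, -1003/256]  R=[-501/128, -125/32, -31/8, -15/4, -7/2, -3, -2, -1, 0]  so -2005/512
value_14 [RRRRBRRRBRBRBB]  L=[-4, -63/16, -251/64, -1003/256, -2005/512]  R=[-501/128, -125/32, -31/8, -15/4, -7/2, -3, -2, -1, 0]  so -4009/1024

-4009/1024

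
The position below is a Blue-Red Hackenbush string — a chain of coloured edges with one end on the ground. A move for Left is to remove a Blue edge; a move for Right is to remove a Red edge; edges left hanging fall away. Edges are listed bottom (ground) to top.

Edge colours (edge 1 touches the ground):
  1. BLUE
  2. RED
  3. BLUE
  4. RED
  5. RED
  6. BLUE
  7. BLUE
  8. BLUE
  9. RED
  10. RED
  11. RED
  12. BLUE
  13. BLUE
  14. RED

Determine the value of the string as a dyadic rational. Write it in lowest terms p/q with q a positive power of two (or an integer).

Build val(s[:k]) for k = 1..14, string s = BLUE RED BLUE RED RED BLUE BLUE BLUE RED RED RED BLUE BLUE RED.
edge 1 of 14 (BLUE): { 0 |  } → 1
edge 2 of 14 (RED): { 0 | 1 } → 1/2
edge 3 of 14 (BLUE): { 0 1/2 | 1 } → 3/4
edge 4 of 14 (RED): { 0 1/2 | 3/4 1 } → 5/8
edge 5 of 14 (RED): { 0 1/2 | 5/8 3/4 1 } → 9/16
edge 6 of 14 (BLUE): { 0 1/2 9/16 | 5/8 3/4 1 } → 19/32
edge 7 of 14 (BLUE): { 0 1/2 9/16 19/32 | 5/8 3/4 1 } → 39/64
edge 8 of 14 (BLUE): { 0 1/2 9/16 19/32 39/64 | 5/8 3/4 1 } → 79/128
edge 9 of 14 (RED): { 0 1/2 9/16 19/32 39/64 | 79/128 5/8 3/4 1 } → 157/256
edge 10 of 14 (RED): { 0 1/2 9/16 19/32 39/64 | 157/256 79/128 5/8 3/4 1 } → 313/512
edge 11 of 14 (RED): { 0 1/2 9/16 19/32 39/64 | 313/512 157/256 79/128 5/8 3/4 1 } → 625/1024
edge 12 of 14 (BLUE): { 0 1/2 9/16 19/32 39/64 625/1024 | 313/512 157/256 79/128 5/8 3/4 1 } → 1251/2048
edge 13 of 14 (BLUE): { 0 1/2 9/16 19/32 39/64 625/1024 1251/2048 | 313/512 157/256 79/128 5/8 3/4 1 } → 2503/4096
edge 14 of 14 (RED): { 0 1/2 9/16 19/32 39/64 625/1024 1251/2048 | 2503/4096 313/512 157/256 79/128 5/8 3/4 1 } → 5005/8192

5005/8192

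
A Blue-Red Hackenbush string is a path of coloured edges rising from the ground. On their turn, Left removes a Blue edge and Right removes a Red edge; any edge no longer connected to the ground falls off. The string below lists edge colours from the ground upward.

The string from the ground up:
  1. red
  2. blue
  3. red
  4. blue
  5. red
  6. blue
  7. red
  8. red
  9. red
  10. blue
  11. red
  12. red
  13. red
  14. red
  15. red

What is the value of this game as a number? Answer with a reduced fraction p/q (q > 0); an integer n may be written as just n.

-11199/16384

v(r) = { none | 0 } => -1
v(rb) = { -1 | 0 } => -1/2
v(rbr) = { -1 | -1/2,0 } => -3/4
v(rbrb) = { -1,-3/4 | -1/2,0 } => -5/8
v(rbrbr) = { -1,-3/4 | -5/8,-1/2,0 } => -11/16
v(rbrbrb) = { -1,-3/4,-11/16 | -5/8,-1/2,0 } => -21/32
v(rbrbrbr) = { -1,-3/4,-11/16 | -21/32,-5/8,-1/2,0 } => -43/64
v(rbrbrbrr) = { -1,-3/4,-11/16 | -43/64,-21/32,-5/8,-1/2,0 } => -87/128
v(rbrbrbrrr) = { -1,-3/4,-11/16 | -87/128,-43/64,-21/32,-5/8,-1/2,0 } => -175/256
v(rbrbrbrrrb) = { -1,-3/4,-11/16,-175/256 | -87/128,-43/64,-21/32,-5/8,-1/2,0 } => -349/512
v(rbrbrbrrrbr) = { -1,-3/4,-11/16,-175/256 | -349/512,-87/128,-43/64,-21/32,-5/8,-1/2,0 } => -699/1024
v(rbrbrbrrrbrr) = { -1,-3/4,-11/16,-175/256 | -699/1024,-349/512,-87/128,-43/64,-21/32,-5/8,-1/2,0 } => -1399/2048
v(rbrbrbrrrbrrr) = { -1,-3/4,-11/16,-175/256 | -1399/2048,-699/1024,-349/512,-87/128,-43/64,-21/32,-5/8,-1/2,0 } => -2799/4096
v(rbrbrbrrrbrrrr) = { -1,-3/4,-11/16,-175/256 | -2799/4096,-1399/2048,-699/1024,-349/512,-87/128,-43/64,-21/32,-5/8,-1/2,0 } => -5599/8192
v(rbrbrbrrrbrrrrr) = { -1,-3/4,-11/16,-175/256 | -5599/8192,-2799/4096,-1399/2048,-699/1024,-349/512,-87/128,-43/64,-21/32,-5/8,-1/2,0 } => -11199/16384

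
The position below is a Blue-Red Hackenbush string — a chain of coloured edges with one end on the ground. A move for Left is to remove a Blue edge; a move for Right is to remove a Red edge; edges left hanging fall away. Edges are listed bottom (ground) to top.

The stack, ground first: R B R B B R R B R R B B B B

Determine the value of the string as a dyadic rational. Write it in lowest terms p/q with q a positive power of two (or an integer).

Build v(s[:k]) for k = 1..14, string s = R B R B B R R B R R B B B B.
step 1: add R to get R; options L={ — } R={ 0 } => -1
step 2: add B to get RB; options L={ -1 } R={ 0 } => -1/2
step 3: add R to get RBR; options L={ -1 } R={ -1/2, 0 } => -3/4
step 4: add B to get RBRB; options L={ -1, -3/4 } R={ -1/2, 0 } => -5/8
step 5: add B to get RBRBB; options L={ -1, -3/4, -5/8 } R={ -1/2, 0 } => -9/16
step 6: add R to get RBRBBR; options L={ -1, -3/4, -5/8 } R={ -9/16, -1/2, 0 } => -19/32
step 7: add R to get RBRBBRR; options L={ -1, -3/4, -5/8 } R={ -19/32, -9/16, -1/2, 0 } => -39/64
step 8: add B to get RBRBBRRB; options L={ -1, -3/4, -5/8, -39/64 } R={ -19/32, -9/16, -1/2, 0 } => -77/128
step 9: add R to get RBRBBRRBR; options L={ -1, -3/4, -5/8, -39/64 } R={ -77/128, -19/32, -9/16, -1/2, 0 } => -155/256
step 10: add R to get RBRBBRRBRR; options L={ -1, -3/4, -5/8, -39/64 } R={ -155/256, -77/128, -19/32, -9/16, -1/2, 0 } => -311/512
step 11: add B to get RBRBBRRBRRB; options L={ -1, -3/4, -5/8, -39/64, -311/512 } R={ -155/256, -77/128, -19/32, -9/16, -1/2, 0 } => -621/1024
step 12: add B to get RBRBBRRBRRBB; options L={ -1, -3/4, -5/8, -39/64, -311/512, -621/1024 } R={ -155/256, -77/128, -19/32, -9/16, -1/2, 0 } => -1241/2048
step 13: add B to get RBRBBRRBRRBBB; options L={ -1, -3/4, -5/8, -39/64, -311/512, -621/1024, -1241/2048 } R={ -155/256, -77/128, -19/32, -9/16, -1/2, 0 } => -2481/4096
step 14: add B to get RBRBBRRBRRBBBB; options L={ -1, -3/4, -5/8, -39/64, -311/512, -621/1024, -1241/2048, -2481/4096 } R={ -155/256, -77/128, -19/32, -9/16, -1/2, 0 } => -4961/8192

-4961/8192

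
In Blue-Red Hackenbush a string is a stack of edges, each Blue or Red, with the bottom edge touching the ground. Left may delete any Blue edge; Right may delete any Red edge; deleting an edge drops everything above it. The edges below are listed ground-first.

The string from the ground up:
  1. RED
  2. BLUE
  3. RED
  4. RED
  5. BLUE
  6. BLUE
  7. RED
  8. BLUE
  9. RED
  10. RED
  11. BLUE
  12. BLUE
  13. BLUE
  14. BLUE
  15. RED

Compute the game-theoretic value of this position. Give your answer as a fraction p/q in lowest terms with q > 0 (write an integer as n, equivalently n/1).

value(R) = { · | 0 } ⇒ -1
value(RB) = { -1 | 0 } ⇒ -1/2
value(RBR) = { -1 | -1/2,0 } ⇒ -3/4
value(RBRR) = { -1 | -3/4,-1/2,0 } ⇒ -7/8
value(RBRRB) = { -1,-7/8 | -3/4,-1/2,0 } ⇒ -13/16
value(RBRRBB) = { -1,-7/8,-13/16 | -3/4,-1/2,0 } ⇒ -25/32
value(RBRRBBR) = { -1,-7/8,-13/16 | -25/32,-3/4,-1/2,0 } ⇒ -51/64
value(RBRRBBRB) = { -1,-7/8,-13/16,-51/64 | -25/32,-3/4,-1/2,0 } ⇒ -101/128
value(RBRRBBRBR) = { -1,-7/8,-13/16,-51/64 | -101/128,-25/32,-3/4,-1/2,0 } ⇒ -203/256
value(RBRRBBRBRR) = { -1,-7/8,-13/16,-51/64 | -203/256,-101/128,-25/32,-3/4,-1/2,0 } ⇒ -407/512
value(RBRRBBRBRRB) = { -1,-7/8,-13/16,-51/64,-407/512 | -203/256,-101/128,-25/32,-3/4,-1/2,0 } ⇒ -813/1024
value(RBRRBBRBRRBB) = { -1,-7/8,-13/16,-51/64,-407/512,-813/1024 | -203/256,-101/128,-25/32,-3/4,-1/2,0 } ⇒ -1625/2048
value(RBRRBBRBRRBBB) = { -1,-7/8,-13/16,-51/64,-407/512,-813/1024,-1625/2048 | -203/256,-101/128,-25/32,-3/4,-1/2,0 } ⇒ -3249/4096
value(RBRRBBRBRRBBBB) = { -1,-7/8,-13/16,-51/64,-407/512,-813/1024,-1625/2048,-3249/4096 | -203/256,-101/128,-25/32,-3/4,-1/2,0 } ⇒ -6497/8192
value(RBRRBBRBRRBBBBR) = { -1,-7/8,-13/16,-51/64,-407/512,-813/1024,-1625/2048,-3249/4096 | -6497/8192,-203/256,-101/128,-25/32,-3/4,-1/2,0 } ⇒ -12995/16384

-12995/16384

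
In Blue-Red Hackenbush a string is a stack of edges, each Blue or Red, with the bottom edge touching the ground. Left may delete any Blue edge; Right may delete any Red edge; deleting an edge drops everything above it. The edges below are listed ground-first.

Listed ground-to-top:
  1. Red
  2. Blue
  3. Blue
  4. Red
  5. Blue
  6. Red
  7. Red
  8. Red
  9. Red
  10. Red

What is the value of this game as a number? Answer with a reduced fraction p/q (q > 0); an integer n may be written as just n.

Recurse on prefixes of the 10-edge string Red Blue Blue Red Blue Red Red Red Red Red:
step 1: add Red to get R; options L={ ∅ } R={ 0 } gives -1
step 2: add Blue to get RB; options L={ -1 } R={ 0 } gives -1/2
step 3: add Blue to get RBB; options L={ -1, -1/2 } R={ 0 } gives -1/4
step 4: add Red to get RBBR; options L={ -1, -1/2 } R={ -1/4, 0 } gives -3/8
step 5: add Blue to get RBBRB; options L={ -1, -1/2, -3/8 } R={ -1/4, 0 } gives -5/16
step 6: add Red to get RBBRBR; options L={ -1, -1/2, -3/8 } R={ -5/16, -1/4, 0 } gives -11/32
step 7: add Red to get RBBRBRR; options L={ -1, -1/2, -3/8 } R={ -11/32, -5/16, -1/4, 0 } gives -23/64
step 8: add Red to get RBBRBRRR; options L={ -1, -1/2, -3/8 } R={ -23/64, -11/32, -5/16, -1/4, 0 } gives -47/128
step 9: add Red to get RBBRBRRRR; options L={ -1, -1/2, -3/8 } R={ -47/128, -23/64, -11/32, -5/16, -1/4, 0 } gives -95/256
step 10: add Red to get RBBRBRRRRR; options L={ -1, -1/2, -3/8 } R={ -95/256, -47/128, -23/64, -11/32, -5/16, -1/4, 0 } gives -191/512

-191/512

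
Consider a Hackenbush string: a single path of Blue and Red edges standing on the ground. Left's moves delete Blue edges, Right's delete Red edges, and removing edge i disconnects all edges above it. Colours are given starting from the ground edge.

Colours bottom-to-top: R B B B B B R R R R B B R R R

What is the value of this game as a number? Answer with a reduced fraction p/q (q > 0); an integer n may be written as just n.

-975/16384

Build G(s[:k]) for k = 1..15, string s = R B B B B B R R R R B B R R R.
1 of 15 · R · max L −∞ · min R 0 so -1
2 of 15 · RB · max L -1 · min R 0 so -1/2
3 of 15 · RBB · max L -1/2 · min R 0 so -1/4
4 of 15 · RBBB · max L -1/4 · min R 0 so -1/8
5 of 15 · RBBBB · max L -1/8 · min R 0 so -1/16
6 of 15 · RBBBBB · max L -1/16 · min R 0 so -1/32
7 of 15 · RBBBBBR · max L -1/16 · min R -1/32 so -3/64
8 of 15 · RBBBBBRR · max L -1/16 · min R -3/64 so -7/128
9 of 15 · RBBBBBRRR · max L -1/16 · min R -7/128 so -15/256
10 of 15 · RBBBBBRRRR · max L -1/16 · min R -15/256 so -31/512
11 of 15 · RBBBBBRRRRB · max L -31/512 · min R -15/256 so -61/1024
12 of 15 · RBBBBBRRRRBB · max L -61/1024 · min R -15/256 so -121/2048
13 of 15 · RBBBBBRRRRBBR · max L -61/1024 · min R -121/2048 so -243/4096
14 of 15 · RBBBBBRRRRBBRR · max L -61/1024 · min R -243/4096 so -487/8192
15 of 15 · RBBBBBRRRRBBRRR · max L -61/1024 · min R -487/8192 so -975/16384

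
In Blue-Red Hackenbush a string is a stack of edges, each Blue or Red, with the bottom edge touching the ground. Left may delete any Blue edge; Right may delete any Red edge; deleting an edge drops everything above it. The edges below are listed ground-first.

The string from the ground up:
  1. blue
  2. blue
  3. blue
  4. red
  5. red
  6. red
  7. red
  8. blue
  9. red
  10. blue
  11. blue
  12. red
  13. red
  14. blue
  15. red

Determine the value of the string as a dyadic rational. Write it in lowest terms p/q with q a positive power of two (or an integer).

8549/4096

edge 1 of 15 (blue): { 0 | ∅ } gives 1
edge 2 of 15 (blue): { 0 1 | ∅ } gives 2
edge 3 of 15 (blue): { 0 1 2 | ∅ } gives 3
edge 4 of 15 (red): { 0 1 2 | 3 } gives 5/2
edge 5 of 15 (red): { 0 1 2 | 5/2 3 } gives 9/4
edge 6 of 15 (red): { 0 1 2 | 9/4 5/2 3 } gives 17/8
edge 7 of 15 (red): { 0 1 2 | 17/8 9/4 5/2 3 } gives 33/16
edge 8 of 15 (blue): { 0 1 2 33/16 | 17/8 9/4 5/2 3 } gives 67/32
edge 9 of 15 (red): { 0 1 2 33/16 | 67/32 17/8 9/4 5/2 3 } gives 133/64
edge 10 of 15 (blue): { 0 1 2 33/16 133/64 | 67/32 17/8 9/4 5/2 3 } gives 267/128
edge 11 of 15 (blue): { 0 1 2 33/16 133/64 267/128 | 67/32 17/8 9/4 5/2 3 } gives 535/256
edge 12 of 15 (red): { 0 1 2 33/16 133/64 267/128 | 535/256 67/32 17/8 9/4 5/2 3 } gives 1069/512
edge 13 of 15 (red): { 0 1 2 33/16 133/64 267/128 | 1069/512 535/256 67/32 17/8 9/4 5/2 3 } gives 2137/1024
edge 14 of 15 (blue): { 0 1 2 33/16 133/64 267/128 2137/1024 | 1069/512 535/256 67/32 17/8 9/4 5/2 3 } gives 4275/2048
edge 15 of 15 (red): { 0 1 2 33/16 133/64 267/128 2137/1024 | 4275/2048 1069/512 535/256 67/32 17/8 9/4 5/2 3 } gives 8549/4096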